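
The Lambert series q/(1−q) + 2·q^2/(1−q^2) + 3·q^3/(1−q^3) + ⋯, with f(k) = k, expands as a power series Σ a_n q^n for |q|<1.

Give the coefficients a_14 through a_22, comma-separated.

24, 24, 31, 18, 39, 20, 42, 32, 36

n=14: 14·1 7·2 2·7 1·14  f→[14+7+2+1]=24
n=15: 1·15 3·5 5·3 15·1  f→[1+3+5+15]=24
[q^16] f(1)=1,f(2)=2,f(4)=4,f(8)=8,f(16)=16 ⇒ 31
[q^17] f(17)=17,f(1)=1 ⇒ 18
d|18:{18,9,6,3,2,1}  Σf=18+9+6+3+2+1=39
n=19: 1·19 19·1  f→[1+19]=20
d|20:{1,2,4,5,10,20}  Σf=1+2+4+5+10+20=42
n=21: 21·1 7·3 3·7 1·21  f→[21+7+3+1]=32
d|22:{1,2,11,22}  Σf=1+2+11+22=36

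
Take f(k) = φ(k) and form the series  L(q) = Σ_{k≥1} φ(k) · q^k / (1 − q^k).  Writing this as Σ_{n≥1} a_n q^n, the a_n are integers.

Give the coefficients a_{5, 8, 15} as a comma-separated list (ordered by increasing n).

n=5: 1·5 5·1  φ→[1+4]=5
q^8  k|8↦φ(k): 1:1 2:1 4:2 8:4  a_8=8
n=15: 1·15 3·5 5·3 15·1  φ→[1+2+4+8]=15

5, 8, 15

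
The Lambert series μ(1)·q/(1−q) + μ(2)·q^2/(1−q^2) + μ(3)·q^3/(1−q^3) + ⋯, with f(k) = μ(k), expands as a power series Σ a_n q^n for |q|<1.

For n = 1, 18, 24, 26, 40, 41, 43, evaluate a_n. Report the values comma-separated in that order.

1, 0, 0, 0, 0, 0, 0

q^1  k|1↦μ(k): 1:1  a_1=1
[q^18] μ(1)=1,μ(2)=-1,μ(3)=-1,μ(6)=1,μ(9)=0,μ(18)=0 ⇒ 0
[q^24] μ(24)=0,μ(12)=0,μ(8)=0,μ(6)=1,μ(4)=0,μ(3)=-1,μ(2)=-1,μ(1)=1 ⇒ 0
[q^26] μ(26)=1,μ(13)=-1,μ(2)=-1,μ(1)=1 ⇒ 0
q^40  k|40↦μ(k): 1:1 2:-1 4:0 5:-1 8:0 10:1 20:0 40:0  a_40=0
[q^41] μ(41)=-1,μ(1)=1 ⇒ 0
d|43:{1,43}  Σμ=1+(-1)=0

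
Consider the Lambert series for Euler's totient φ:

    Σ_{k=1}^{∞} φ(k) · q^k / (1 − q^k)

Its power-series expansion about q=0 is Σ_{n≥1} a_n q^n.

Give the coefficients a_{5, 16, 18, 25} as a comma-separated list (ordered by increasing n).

d|5:{1,5}  Σφ=1+4=5
n=16: 1·16 2·8 4·4 8·2 16·1  φ→[1+1+2+4+8]=16
[q^18] φ(18)=6,φ(9)=6,φ(6)=2,φ(3)=2,φ(2)=1,φ(1)=1 ⇒ 18
[q^25] φ(1)=1,φ(5)=4,φ(25)=20 ⇒ 25

5, 16, 18, 25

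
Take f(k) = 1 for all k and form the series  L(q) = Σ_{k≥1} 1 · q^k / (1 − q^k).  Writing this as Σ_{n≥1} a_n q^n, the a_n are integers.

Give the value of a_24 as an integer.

a_24 = 8

q^24  k|24↦f(k): 24:1 12:1 8:1 6:1 4:1 3:1 2:1 1:1  a_24=8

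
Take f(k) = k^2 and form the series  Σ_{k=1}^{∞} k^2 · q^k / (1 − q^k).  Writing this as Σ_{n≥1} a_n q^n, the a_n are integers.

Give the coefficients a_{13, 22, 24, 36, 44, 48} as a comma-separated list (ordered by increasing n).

d|13:{13,1}  Σf=169+1=170
[q^22] f(1)=1,f(2)=4,f(11)=121,f(22)=484 ⇒ 610
n=24: 24·1 12·2 8·3 6·4 4·6 3·8 2·12 1·24  f→[576+144+64+36+16+9+4+1]=850
n=36: 1·36 2·18 3·12 4·9 6·6 9·4 12·3 18·2 36·1  f→[1+4+9+16+36+81+144+324+1296]=1911
n=44: 1·44 2·22 4·11 11·4 22·2 44·1  f→[1+4+16+121+484+1936]=2562
n=48: 48·1 24·2 16·3 12·4 8·6 6·8 4·12 3·16 2·24 1·48  f→[2304+576+256+144+64+36+16+9+4+1]=3410

170, 610, 850, 1911, 2562, 3410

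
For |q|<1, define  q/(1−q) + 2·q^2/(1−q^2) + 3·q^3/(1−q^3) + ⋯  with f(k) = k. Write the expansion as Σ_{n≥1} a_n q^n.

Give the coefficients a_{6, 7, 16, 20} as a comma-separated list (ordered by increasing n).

n=6: 1·6 2·3 3·2 6·1  f→[1+2+3+6]=12
[q^7] f(7)=7,f(1)=1 ⇒ 8
[q^16] f(16)=16,f(8)=8,f(4)=4,f(2)=2,f(1)=1 ⇒ 31
d|20:{20,10,5,4,2,1}  Σf=20+10+5+4+2+1=42

12, 8, 31, 42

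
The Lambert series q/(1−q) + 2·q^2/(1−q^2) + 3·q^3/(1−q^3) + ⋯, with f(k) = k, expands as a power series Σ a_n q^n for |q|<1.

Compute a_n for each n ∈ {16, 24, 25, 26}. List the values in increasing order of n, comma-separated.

31, 60, 31, 42

n=16: 16·1 8·2 4·4 2·8 1·16  f→[16+8+4+2+1]=31
q^24  k|24↦f(k): 1:1 2:2 3:3 4:4 6:6 8:8 12:12 24:24  a_24=60
q^25  k|25↦f(k): 1:1 5:5 25:25  a_25=31
q^26  k|26↦f(k): 26:26 13:13 2:2 1:1  a_26=42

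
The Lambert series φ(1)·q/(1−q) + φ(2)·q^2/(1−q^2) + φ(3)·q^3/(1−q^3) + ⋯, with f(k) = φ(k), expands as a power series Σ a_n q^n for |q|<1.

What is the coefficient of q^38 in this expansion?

q^38  k|38↦φ(k): 38:18 19:18 2:1 1:1  a_38=38

a_38 = 38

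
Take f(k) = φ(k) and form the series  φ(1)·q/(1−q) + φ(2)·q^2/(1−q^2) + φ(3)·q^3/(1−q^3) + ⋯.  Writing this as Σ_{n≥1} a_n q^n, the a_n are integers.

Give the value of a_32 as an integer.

q^32  k|32↦φ(k): 1:1 2:1 4:2 8:4 16:8 32:16  a_32=32

a_32 = 32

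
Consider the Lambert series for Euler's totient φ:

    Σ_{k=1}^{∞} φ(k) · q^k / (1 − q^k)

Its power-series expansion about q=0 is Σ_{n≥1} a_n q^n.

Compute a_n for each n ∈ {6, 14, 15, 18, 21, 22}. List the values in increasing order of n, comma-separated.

d|6:{1,2,3,6}  Σφ=1+1+2+2=6
q^14  k|14↦φ(k): 1:1 2:1 7:6 14:6  a_14=14
d|15:{1,3,5,15}  Σφ=1+2+4+8=15
[q^18] φ(18)=6,φ(9)=6,φ(6)=2,φ(3)=2,φ(2)=1,φ(1)=1 ⇒ 18
d|21:{21,7,3,1}  Σφ=12+6+2+1=21
[q^22] φ(1)=1,φ(2)=1,φ(11)=10,φ(22)=10 ⇒ 22

6, 14, 15, 18, 21, 22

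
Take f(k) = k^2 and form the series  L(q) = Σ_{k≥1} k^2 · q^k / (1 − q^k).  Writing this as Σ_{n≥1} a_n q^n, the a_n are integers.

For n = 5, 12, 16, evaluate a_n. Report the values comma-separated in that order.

26, 210, 341

n=5: 5·1 1·5  f→[25+1]=26
q^12  k|12↦f(k): 1:1 2:4 3:9 4:16 6:36 12:144  a_12=210
n=16: 16·1 8·2 4·4 2·8 1·16  f→[256+64+16+4+1]=341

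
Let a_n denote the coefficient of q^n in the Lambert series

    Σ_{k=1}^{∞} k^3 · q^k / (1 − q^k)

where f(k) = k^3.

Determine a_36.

d|36:{36,18,12,9,6,4,3,2,1}  Σf=46656+5832+1728+729+216+64+27+8+1=55261

a_36 = 55261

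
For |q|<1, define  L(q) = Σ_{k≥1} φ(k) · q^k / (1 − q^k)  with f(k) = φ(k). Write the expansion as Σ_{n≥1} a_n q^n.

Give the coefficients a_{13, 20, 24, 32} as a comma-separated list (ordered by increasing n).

n=13: 1·13 13·1  φ→[1+12]=13
d|20:{1,2,4,5,10,20}  Σφ=1+1+2+4+4+8=20
n=24: 1·24 2·12 3·8 4·6 6·4 8·3 12·2 24·1  φ→[1+1+2+2+2+4+4+8]=24
q^32  k|32↦φ(k): 32:16 16:8 8:4 4:2 2:1 1:1  a_32=32

13, 20, 24, 32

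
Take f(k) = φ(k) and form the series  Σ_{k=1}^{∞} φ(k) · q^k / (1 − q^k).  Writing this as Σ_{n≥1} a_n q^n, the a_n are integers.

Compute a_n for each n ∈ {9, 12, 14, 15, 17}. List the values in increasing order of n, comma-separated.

q^9  k|9↦φ(k): 9:6 3:2 1:1  a_9=9
[q^12] φ(1)=1,φ(2)=1,φ(3)=2,φ(4)=2,φ(6)=2,φ(12)=4 ⇒ 12
d|14:{1,2,7,14}  Σφ=1+1+6+6=14
d|15:{15,5,3,1}  Σφ=8+4+2+1=15
n=17: 17·1 1·17  φ→[16+1]=17

9, 12, 14, 15, 17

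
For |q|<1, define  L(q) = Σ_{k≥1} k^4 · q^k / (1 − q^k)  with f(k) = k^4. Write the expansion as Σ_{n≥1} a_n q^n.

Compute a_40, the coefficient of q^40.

a_40 = 2734994

[q^40] f(1)=1,f(2)=16,f(4)=256,f(5)=625,f(8)=4096,f(10)=10000,f(20)=160000,f(40)=2560000 ⇒ 2734994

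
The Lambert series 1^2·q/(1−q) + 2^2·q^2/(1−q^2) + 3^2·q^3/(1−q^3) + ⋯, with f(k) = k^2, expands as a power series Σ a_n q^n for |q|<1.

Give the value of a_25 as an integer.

a_25 = 651

n=25: 25·1 5·5 1·25  f→[625+25+1]=651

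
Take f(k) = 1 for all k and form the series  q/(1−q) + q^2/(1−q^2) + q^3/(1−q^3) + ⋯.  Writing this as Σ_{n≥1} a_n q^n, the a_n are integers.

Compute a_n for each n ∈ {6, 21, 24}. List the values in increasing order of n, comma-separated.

q^6  k|6↦f(k): 6:1 3:1 2:1 1:1  a_6=4
d|21:{1,3,7,21}  Σf=1+1+1+1=4
[q^24] f(1)=1,f(2)=1,f(3)=1,f(4)=1,f(6)=1,f(8)=1,f(12)=1,f(24)=1 ⇒ 8

4, 4, 8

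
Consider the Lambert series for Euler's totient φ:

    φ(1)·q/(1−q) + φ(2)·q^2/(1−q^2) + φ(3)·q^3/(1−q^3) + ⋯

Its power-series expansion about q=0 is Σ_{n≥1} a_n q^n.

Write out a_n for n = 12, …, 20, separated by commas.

d|12:{12,6,4,3,2,1}  Σφ=4+2+2+2+1+1=12
[q^13] φ(13)=12,φ(1)=1 ⇒ 13
q^14  k|14↦φ(k): 14:6 7:6 2:1 1:1  a_14=14
n=15: 1·15 3·5 5·3 15·1  φ→[1+2+4+8]=15
d|16:{1,2,4,8,16}  Σφ=1+1+2+4+8=16
n=17: 17·1 1·17  φ→[16+1]=17
d|18:{1,2,3,6,9,18}  Σφ=1+1+2+2+6+6=18
[q^19] φ(19)=18,φ(1)=1 ⇒ 19
d|20:{20,10,5,4,2,1}  Σφ=8+4+4+2+1+1=20

12, 13, 14, 15, 16, 17, 18, 19, 20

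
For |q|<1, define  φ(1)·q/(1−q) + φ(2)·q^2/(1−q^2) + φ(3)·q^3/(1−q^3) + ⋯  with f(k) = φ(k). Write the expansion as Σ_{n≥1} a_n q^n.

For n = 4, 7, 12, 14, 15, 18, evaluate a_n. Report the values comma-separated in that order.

n=4: 1·4 2·2 4·1  φ→[1+1+2]=4
d|7:{1,7}  Σφ=1+6=7
d|12:{12,6,4,3,2,1}  Σφ=4+2+2+2+1+1=12
n=14: 1·14 2·7 7·2 14·1  φ→[1+1+6+6]=14
[q^15] φ(15)=8,φ(5)=4,φ(3)=2,φ(1)=1 ⇒ 15
[q^18] φ(18)=6,φ(9)=6,φ(6)=2,φ(3)=2,φ(2)=1,φ(1)=1 ⇒ 18

4, 7, 12, 14, 15, 18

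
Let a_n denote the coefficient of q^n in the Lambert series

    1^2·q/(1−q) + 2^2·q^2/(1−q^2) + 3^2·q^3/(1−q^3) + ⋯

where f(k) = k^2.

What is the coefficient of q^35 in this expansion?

n=35: 35·1 7·5 5·7 1·35  f→[1225+49+25+1]=1300

a_35 = 1300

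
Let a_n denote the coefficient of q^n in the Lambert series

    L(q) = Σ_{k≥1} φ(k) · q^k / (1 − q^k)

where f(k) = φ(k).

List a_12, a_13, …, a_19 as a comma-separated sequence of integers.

[q^12] φ(1)=1,φ(2)=1,φ(3)=2,φ(4)=2,φ(6)=2,φ(12)=4 ⇒ 12
n=13: 1·13 13·1  φ→[1+12]=13
q^14  k|14↦φ(k): 1:1 2:1 7:6 14:6  a_14=14
d|15:{1,3,5,15}  Σφ=1+2+4+8=15
[q^16] φ(1)=1,φ(2)=1,φ(4)=2,φ(8)=4,φ(16)=8 ⇒ 16
[q^17] φ(17)=16,φ(1)=1 ⇒ 17
n=18: 18·1 9·2 6·3 3·6 2·9 1·18  φ→[6+6+2+2+1+1]=18
q^19  k|19↦φ(k): 19:18 1:1  a_19=19

12, 13, 14, 15, 16, 17, 18, 19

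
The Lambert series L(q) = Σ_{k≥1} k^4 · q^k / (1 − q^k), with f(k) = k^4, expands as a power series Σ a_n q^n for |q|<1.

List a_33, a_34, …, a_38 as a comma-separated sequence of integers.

1200644, 1419874, 1503652, 1813539, 1874162, 2215474

[q^33] f(1)=1,f(3)=81,f(11)=14641,f(33)=1185921 ⇒ 1200644
d|34:{34,17,2,1}  Σf=1336336+83521+16+1=1419874
[q^35] f(35)=1500625,f(7)=2401,f(5)=625,f(1)=1 ⇒ 1503652
[q^36] f(1)=1,f(2)=16,f(3)=81,f(4)=256,f(6)=1296,f(9)=6561,f(12)=20736,f(18)=104976,f(36)=1679616 ⇒ 1813539
n=37: 37·1 1·37  f→[1874161+1]=1874162
q^38  k|38↦f(k): 38:2085136 19:130321 2:16 1:1  a_38=2215474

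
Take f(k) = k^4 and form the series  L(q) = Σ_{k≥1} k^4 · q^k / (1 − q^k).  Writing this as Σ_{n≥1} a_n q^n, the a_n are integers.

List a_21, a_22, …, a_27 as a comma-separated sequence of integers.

196964, 248914, 279842, 358258, 391251, 485554, 538084

q^21  k|21↦f(k): 1:1 3:81 7:2401 21:194481  a_21=196964
q^22  k|22↦f(k): 22:234256 11:14641 2:16 1:1  a_22=248914
[q^23] f(1)=1,f(23)=279841 ⇒ 279842
q^24  k|24↦f(k): 24:331776 12:20736 8:4096 6:1296 4:256 3:81 2:16 1:1  a_24=358258
[q^25] f(1)=1,f(5)=625,f(25)=390625 ⇒ 391251
d|26:{26,13,2,1}  Σf=456976+28561+16+1=485554
d|27:{27,9,3,1}  Σf=531441+6561+81+1=538084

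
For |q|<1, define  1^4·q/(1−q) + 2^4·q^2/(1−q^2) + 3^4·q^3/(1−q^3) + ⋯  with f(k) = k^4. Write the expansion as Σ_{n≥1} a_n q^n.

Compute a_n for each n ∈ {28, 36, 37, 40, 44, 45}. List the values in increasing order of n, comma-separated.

q^28  k|28↦f(k): 28:614656 14:38416 7:2401 4:256 2:16 1:1  a_28=655746
d|36:{1,2,3,4,6,9,12,18,36}  Σf=1+16+81+256+1296+6561+20736+104976+1679616=1813539
[q^37] f(37)=1874161,f(1)=1 ⇒ 1874162
d|40:{40,20,10,8,5,4,2,1}  Σf=2560000+160000+10000+4096+625+256+16+1=2734994
q^44  k|44↦f(k): 44:3748096 22:234256 11:14641 4:256 2:16 1:1  a_44=3997266
n=45: 45·1 15·3 9·5 5·9 3·15 1·45  f→[4100625+50625+6561+625+81+1]=4158518

655746, 1813539, 1874162, 2734994, 3997266, 4158518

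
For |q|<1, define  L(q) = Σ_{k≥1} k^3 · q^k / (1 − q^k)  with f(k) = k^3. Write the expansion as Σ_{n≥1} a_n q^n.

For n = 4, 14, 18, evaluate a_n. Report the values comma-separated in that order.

q^4  k|4↦f(k): 4:64 2:8 1:1  a_4=73
[q^14] f(1)=1,f(2)=8,f(7)=343,f(14)=2744 ⇒ 3096
n=18: 1·18 2·9 3·6 6·3 9·2 18·1  f→[1+8+27+216+729+5832]=6813

73, 3096, 6813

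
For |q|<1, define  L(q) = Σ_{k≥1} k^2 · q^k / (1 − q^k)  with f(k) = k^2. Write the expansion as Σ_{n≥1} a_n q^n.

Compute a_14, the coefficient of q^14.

[q^14] f(14)=196,f(7)=49,f(2)=4,f(1)=1 ⇒ 250

a_14 = 250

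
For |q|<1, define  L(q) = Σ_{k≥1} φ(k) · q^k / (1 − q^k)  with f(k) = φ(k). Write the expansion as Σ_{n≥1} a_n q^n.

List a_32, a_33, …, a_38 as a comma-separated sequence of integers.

d|32:{1,2,4,8,16,32}  Σφ=1+1+2+4+8+16=32
[q^33] φ(1)=1,φ(3)=2,φ(11)=10,φ(33)=20 ⇒ 33
d|34:{1,2,17,34}  Σφ=1+1+16+16=34
d|35:{1,5,7,35}  Σφ=1+4+6+24=35
d|36:{36,18,12,9,6,4,3,2,1}  Σφ=12+6+4+6+2+2+2+1+1=36
n=37: 1·37 37·1  φ→[1+36]=37
d|38:{1,2,19,38}  Σφ=1+1+18+18=38

32, 33, 34, 35, 36, 37, 38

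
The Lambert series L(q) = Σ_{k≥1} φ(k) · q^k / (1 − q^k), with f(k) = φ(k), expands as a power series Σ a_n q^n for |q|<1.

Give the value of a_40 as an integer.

[q^40] φ(1)=1,φ(2)=1,φ(4)=2,φ(5)=4,φ(8)=4,φ(10)=4,φ(20)=8,φ(40)=16 ⇒ 40

a_40 = 40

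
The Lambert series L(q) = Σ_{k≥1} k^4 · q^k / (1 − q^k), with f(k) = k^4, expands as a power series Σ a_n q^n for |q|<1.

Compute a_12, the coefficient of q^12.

a_12 = 22386

[q^12] f(1)=1,f(2)=16,f(3)=81,f(4)=256,f(6)=1296,f(12)=20736 ⇒ 22386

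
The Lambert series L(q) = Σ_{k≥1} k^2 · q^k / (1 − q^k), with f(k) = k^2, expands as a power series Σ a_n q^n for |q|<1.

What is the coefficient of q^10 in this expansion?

a_10 = 130

[q^10] f(1)=1,f(2)=4,f(5)=25,f(10)=100 ⇒ 130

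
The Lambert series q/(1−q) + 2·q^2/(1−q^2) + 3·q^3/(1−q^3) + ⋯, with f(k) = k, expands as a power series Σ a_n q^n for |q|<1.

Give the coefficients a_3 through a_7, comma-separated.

4, 7, 6, 12, 8

n=3: 3·1 1·3  f→[3+1]=4
n=4: 1·4 2·2 4·1  f→[1+2+4]=7
[q^5] f(5)=5,f(1)=1 ⇒ 6
d|6:{1,2,3,6}  Σf=1+2+3+6=12
[q^7] f(7)=7,f(1)=1 ⇒ 8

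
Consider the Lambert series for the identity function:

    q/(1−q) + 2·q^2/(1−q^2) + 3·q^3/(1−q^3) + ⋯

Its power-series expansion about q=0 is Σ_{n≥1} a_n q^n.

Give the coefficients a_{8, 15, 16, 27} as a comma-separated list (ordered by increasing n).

15, 24, 31, 40

n=8: 8·1 4·2 2·4 1·8  f→[8+4+2+1]=15
q^15  k|15↦f(k): 1:1 3:3 5:5 15:15  a_15=24
q^16  k|16↦f(k): 1:1 2:2 4:4 8:8 16:16  a_16=31
[q^27] f(1)=1,f(3)=3,f(9)=9,f(27)=27 ⇒ 40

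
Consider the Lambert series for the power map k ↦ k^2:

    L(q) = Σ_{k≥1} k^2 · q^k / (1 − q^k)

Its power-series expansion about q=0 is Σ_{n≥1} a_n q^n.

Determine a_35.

[q^35] f(1)=1,f(5)=25,f(7)=49,f(35)=1225 ⇒ 1300

a_35 = 1300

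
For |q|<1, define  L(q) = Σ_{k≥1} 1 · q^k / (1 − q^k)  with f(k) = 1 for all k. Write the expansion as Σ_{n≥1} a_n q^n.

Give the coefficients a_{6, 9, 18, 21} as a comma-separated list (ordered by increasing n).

4, 3, 6, 4

d|6:{6,3,2,1}  Σf=1+1+1+1=4
d|9:{1,3,9}  Σf=1+1+1=3
[q^18] f(18)=1,f(9)=1,f(6)=1,f(3)=1,f(2)=1,f(1)=1 ⇒ 6
d|21:{21,7,3,1}  Σf=1+1+1+1=4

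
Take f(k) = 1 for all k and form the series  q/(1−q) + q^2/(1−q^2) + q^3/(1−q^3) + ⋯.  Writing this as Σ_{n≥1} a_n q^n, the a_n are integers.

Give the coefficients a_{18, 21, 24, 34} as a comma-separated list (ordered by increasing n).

[q^18] f(18)=1,f(9)=1,f(6)=1,f(3)=1,f(2)=1,f(1)=1 ⇒ 6
q^21  k|21↦f(k): 1:1 3:1 7:1 21:1  a_21=4
d|24:{1,2,3,4,6,8,12,24}  Σf=1+1+1+1+1+1+1+1=8
[q^34] f(1)=1,f(2)=1,f(17)=1,f(34)=1 ⇒ 4

6, 4, 8, 4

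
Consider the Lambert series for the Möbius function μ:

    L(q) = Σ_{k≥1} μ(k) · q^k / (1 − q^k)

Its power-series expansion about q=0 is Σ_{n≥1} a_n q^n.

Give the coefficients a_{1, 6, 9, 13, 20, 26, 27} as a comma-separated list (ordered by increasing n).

[q^1] μ(1)=1 ⇒ 1
n=6: 6·1 3·2 2·3 1·6  μ→[1+(-1)+(-1)+1]=0
d|9:{1,3,9}  Σμ=1+(-1)+0=0
[q^13] μ(13)=-1,μ(1)=1 ⇒ 0
n=20: 1·20 2·10 4·5 5·4 10·2 20·1  μ→[1+(-1)+0+(-1)+1+0]=0
q^26  k|26↦μ(k): 26:1 13:-1 2:-1 1:1  a_26=0
n=27: 27·1 9·3 3·9 1·27  μ→[0+0+(-1)+1]=0

1, 0, 0, 0, 0, 0, 0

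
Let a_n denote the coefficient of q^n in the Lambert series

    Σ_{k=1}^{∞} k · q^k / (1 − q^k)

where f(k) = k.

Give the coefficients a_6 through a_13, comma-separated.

12, 8, 15, 13, 18, 12, 28, 14

d|6:{1,2,3,6}  Σf=1+2+3+6=12
n=7: 7·1 1·7  f→[7+1]=8
[q^8] f(1)=1,f(2)=2,f(4)=4,f(8)=8 ⇒ 15
[q^9] f(9)=9,f(3)=3,f(1)=1 ⇒ 13
q^10  k|10↦f(k): 1:1 2:2 5:5 10:10  a_10=18
[q^11] f(11)=11,f(1)=1 ⇒ 12
n=12: 1·12 2·6 3·4 4·3 6·2 12·1  f→[1+2+3+4+6+12]=28
d|13:{1,13}  Σf=1+13=14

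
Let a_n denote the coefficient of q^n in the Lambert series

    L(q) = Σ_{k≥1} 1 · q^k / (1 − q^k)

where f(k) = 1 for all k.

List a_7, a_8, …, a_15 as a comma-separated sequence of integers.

[q^7] f(7)=1,f(1)=1 ⇒ 2
[q^8] f(1)=1,f(2)=1,f(4)=1,f(8)=1 ⇒ 4
n=9: 1·9 3·3 9·1  f→[1+1+1]=3
d|10:{1,2,5,10}  Σf=1+1+1+1=4
d|11:{11,1}  Σf=1+1=2
d|12:{12,6,4,3,2,1}  Σf=1+1+1+1+1+1=6
d|13:{13,1}  Σf=1+1=2
d|14:{14,7,2,1}  Σf=1+1+1+1=4
[q^15] f(1)=1,f(3)=1,f(5)=1,f(15)=1 ⇒ 4

2, 4, 3, 4, 2, 6, 2, 4, 4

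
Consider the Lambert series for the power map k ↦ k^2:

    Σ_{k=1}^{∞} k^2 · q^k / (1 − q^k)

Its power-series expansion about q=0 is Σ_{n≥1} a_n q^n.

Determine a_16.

a_16 = 341

d|16:{1,2,4,8,16}  Σf=1+4+16+64+256=341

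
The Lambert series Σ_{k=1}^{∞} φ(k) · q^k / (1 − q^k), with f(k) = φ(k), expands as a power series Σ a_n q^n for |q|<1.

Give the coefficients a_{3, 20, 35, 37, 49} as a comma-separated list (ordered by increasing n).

[q^3] φ(1)=1,φ(3)=2 ⇒ 3
q^20  k|20↦φ(k): 20:8 10:4 5:4 4:2 2:1 1:1  a_20=20
n=35: 35·1 7·5 5·7 1·35  φ→[24+6+4+1]=35
q^37  k|37↦φ(k): 37:36 1:1  a_37=37
n=49: 1·49 7·7 49·1  φ→[1+6+42]=49

3, 20, 35, 37, 49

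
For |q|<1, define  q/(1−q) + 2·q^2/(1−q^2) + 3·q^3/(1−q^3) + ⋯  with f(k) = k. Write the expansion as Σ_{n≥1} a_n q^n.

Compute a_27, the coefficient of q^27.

a_27 = 40

n=27: 1·27 3·9 9·3 27·1  f→[1+3+9+27]=40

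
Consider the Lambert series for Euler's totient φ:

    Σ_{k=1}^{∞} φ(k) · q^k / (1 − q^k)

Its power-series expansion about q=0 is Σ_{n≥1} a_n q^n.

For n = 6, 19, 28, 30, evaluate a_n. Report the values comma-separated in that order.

n=6: 1·6 2·3 3·2 6·1  φ→[1+1+2+2]=6
q^19  k|19↦φ(k): 1:1 19:18  a_19=19
d|28:{28,14,7,4,2,1}  Σφ=12+6+6+2+1+1=28
q^30  k|30↦φ(k): 1:1 2:1 3:2 5:4 6:2 10:4 15:8 30:8  a_30=30

6, 19, 28, 30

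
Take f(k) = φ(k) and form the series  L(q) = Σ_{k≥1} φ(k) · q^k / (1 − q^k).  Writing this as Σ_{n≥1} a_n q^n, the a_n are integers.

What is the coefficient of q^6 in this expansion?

n=6: 6·1 3·2 2·3 1·6  φ→[2+2+1+1]=6

a_6 = 6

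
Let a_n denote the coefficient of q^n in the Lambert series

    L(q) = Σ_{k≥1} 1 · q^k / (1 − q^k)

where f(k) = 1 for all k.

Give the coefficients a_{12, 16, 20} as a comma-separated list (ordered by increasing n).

q^12  k|12↦f(k): 12:1 6:1 4:1 3:1 2:1 1:1  a_12=6
d|16:{16,8,4,2,1}  Σf=1+1+1+1+1=5
d|20:{20,10,5,4,2,1}  Σf=1+1+1+1+1+1=6

6, 5, 6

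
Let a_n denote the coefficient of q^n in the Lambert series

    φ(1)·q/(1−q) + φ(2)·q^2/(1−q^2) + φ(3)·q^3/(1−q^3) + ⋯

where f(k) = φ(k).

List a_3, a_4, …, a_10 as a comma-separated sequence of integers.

[q^3] φ(3)=2,φ(1)=1 ⇒ 3
n=4: 1·4 2·2 4·1  φ→[1+1+2]=4
[q^5] φ(5)=4,φ(1)=1 ⇒ 5
[q^6] φ(6)=2,φ(3)=2,φ(2)=1,φ(1)=1 ⇒ 6
n=7: 7·1 1·7  φ→[6+1]=7
q^8  k|8↦φ(k): 1:1 2:1 4:2 8:4  a_8=8
[q^9] φ(1)=1,φ(3)=2,φ(9)=6 ⇒ 9
q^10  k|10↦φ(k): 1:1 2:1 5:4 10:4  a_10=10

3, 4, 5, 6, 7, 8, 9, 10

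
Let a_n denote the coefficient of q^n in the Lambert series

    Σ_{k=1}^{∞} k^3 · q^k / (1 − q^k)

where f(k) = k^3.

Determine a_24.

a_24 = 16380

d|24:{1,2,3,4,6,8,12,24}  Σf=1+8+27+64+216+512+1728+13824=16380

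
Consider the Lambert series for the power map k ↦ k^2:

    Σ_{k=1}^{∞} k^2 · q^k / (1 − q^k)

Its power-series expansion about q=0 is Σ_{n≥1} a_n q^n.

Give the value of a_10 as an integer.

q^10  k|10↦f(k): 1:1 2:4 5:25 10:100  a_10=130

a_10 = 130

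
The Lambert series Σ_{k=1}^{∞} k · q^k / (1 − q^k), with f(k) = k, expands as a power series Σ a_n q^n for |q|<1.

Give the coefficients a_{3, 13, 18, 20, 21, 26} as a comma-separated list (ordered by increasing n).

q^3  k|3↦f(k): 1:1 3:3  a_3=4
n=13: 1·13 13·1  f→[1+13]=14
q^18  k|18↦f(k): 1:1 2:2 3:3 6:6 9:9 18:18  a_18=39
n=20: 1·20 2·10 4·5 5·4 10·2 20·1  f→[1+2+4+5+10+20]=42
d|21:{1,3,7,21}  Σf=1+3+7+21=32
q^26  k|26↦f(k): 1:1 2:2 13:13 26:26  a_26=42

4, 14, 39, 42, 32, 42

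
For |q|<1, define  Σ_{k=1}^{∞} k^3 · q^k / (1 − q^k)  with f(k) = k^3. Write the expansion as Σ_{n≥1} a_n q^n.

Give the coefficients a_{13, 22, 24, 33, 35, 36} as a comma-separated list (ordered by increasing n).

2198, 11988, 16380, 37296, 43344, 55261

q^13  k|13↦f(k): 1:1 13:2197  a_13=2198
d|22:{1,2,11,22}  Σf=1+8+1331+10648=11988
q^24  k|24↦f(k): 24:13824 12:1728 8:512 6:216 4:64 3:27 2:8 1:1  a_24=16380
n=33: 1·33 3·11 11·3 33·1  f→[1+27+1331+35937]=37296
d|35:{35,7,5,1}  Σf=42875+343+125+1=43344
q^36  k|36↦f(k): 1:1 2:8 3:27 4:64 6:216 9:729 12:1728 18:5832 36:46656  a_36=55261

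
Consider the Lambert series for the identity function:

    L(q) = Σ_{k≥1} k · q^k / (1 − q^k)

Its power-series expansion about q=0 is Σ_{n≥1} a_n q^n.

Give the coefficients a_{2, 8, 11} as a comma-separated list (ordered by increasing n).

d|2:{2,1}  Σf=2+1=3
[q^8] f(1)=1,f(2)=2,f(4)=4,f(8)=8 ⇒ 15
q^11  k|11↦f(k): 1:1 11:11  a_11=12

3, 15, 12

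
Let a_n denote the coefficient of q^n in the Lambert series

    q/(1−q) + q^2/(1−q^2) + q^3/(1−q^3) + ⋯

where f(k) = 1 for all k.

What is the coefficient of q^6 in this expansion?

a_6 = 4

d|6:{1,2,3,6}  Σf=1+1+1+1=4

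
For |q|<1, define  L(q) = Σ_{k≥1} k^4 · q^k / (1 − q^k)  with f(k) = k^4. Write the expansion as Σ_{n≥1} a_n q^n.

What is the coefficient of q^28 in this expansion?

a_28 = 655746

[q^28] f(1)=1,f(2)=16,f(4)=256,f(7)=2401,f(14)=38416,f(28)=614656 ⇒ 655746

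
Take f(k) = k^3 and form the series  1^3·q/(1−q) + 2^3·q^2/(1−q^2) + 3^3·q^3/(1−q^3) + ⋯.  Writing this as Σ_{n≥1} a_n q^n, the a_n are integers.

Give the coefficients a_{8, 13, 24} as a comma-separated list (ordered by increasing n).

q^8  k|8↦f(k): 1:1 2:8 4:64 8:512  a_8=585
q^13  k|13↦f(k): 1:1 13:2197  a_13=2198
n=24: 24·1 12·2 8·3 6·4 4·6 3·8 2·12 1·24  f→[13824+1728+512+216+64+27+8+1]=16380

585, 2198, 16380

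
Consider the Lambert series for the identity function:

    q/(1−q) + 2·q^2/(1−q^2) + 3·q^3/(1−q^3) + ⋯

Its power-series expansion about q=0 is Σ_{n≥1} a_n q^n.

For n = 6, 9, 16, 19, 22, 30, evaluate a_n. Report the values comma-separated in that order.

12, 13, 31, 20, 36, 72

[q^6] f(6)=6,f(3)=3,f(2)=2,f(1)=1 ⇒ 12
q^9  k|9↦f(k): 9:9 3:3 1:1  a_9=13
d|16:{1,2,4,8,16}  Σf=1+2+4+8+16=31
d|19:{1,19}  Σf=1+19=20
q^22  k|22↦f(k): 22:22 11:11 2:2 1:1  a_22=36
d|30:{1,2,3,5,6,10,15,30}  Σf=1+2+3+5+6+10+15+30=72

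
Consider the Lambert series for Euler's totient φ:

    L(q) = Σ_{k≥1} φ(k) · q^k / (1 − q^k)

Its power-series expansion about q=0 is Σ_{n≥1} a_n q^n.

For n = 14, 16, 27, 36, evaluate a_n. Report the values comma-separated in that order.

[q^14] φ(14)=6,φ(7)=6,φ(2)=1,φ(1)=1 ⇒ 14
n=16: 16·1 8·2 4·4 2·8 1·16  φ→[8+4+2+1+1]=16
[q^27] φ(1)=1,φ(3)=2,φ(9)=6,φ(27)=18 ⇒ 27
n=36: 36·1 18·2 12·3 9·4 6·6 4·9 3·12 2·18 1·36  φ→[12+6+4+6+2+2+2+1+1]=36

14, 16, 27, 36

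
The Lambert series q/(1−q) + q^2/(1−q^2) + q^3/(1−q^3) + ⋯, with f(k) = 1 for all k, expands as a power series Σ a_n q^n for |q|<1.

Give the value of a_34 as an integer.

d|34:{34,17,2,1}  Σf=1+1+1+1=4

a_34 = 4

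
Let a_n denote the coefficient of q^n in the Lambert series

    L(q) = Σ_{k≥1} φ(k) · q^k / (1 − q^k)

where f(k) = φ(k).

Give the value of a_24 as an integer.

n=24: 1·24 2·12 3·8 4·6 6·4 8·3 12·2 24·1  φ→[1+1+2+2+2+4+4+8]=24

a_24 = 24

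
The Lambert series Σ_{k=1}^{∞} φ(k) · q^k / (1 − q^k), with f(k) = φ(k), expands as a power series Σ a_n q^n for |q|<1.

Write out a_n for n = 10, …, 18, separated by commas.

[q^10] φ(1)=1,φ(2)=1,φ(5)=4,φ(10)=4 ⇒ 10
[q^11] φ(11)=10,φ(1)=1 ⇒ 11
[q^12] φ(12)=4,φ(6)=2,φ(4)=2,φ(3)=2,φ(2)=1,φ(1)=1 ⇒ 12
n=13: 13·1 1·13  φ→[12+1]=13
q^14  k|14↦φ(k): 14:6 7:6 2:1 1:1  a_14=14
d|15:{15,5,3,1}  Σφ=8+4+2+1=15
d|16:{16,8,4,2,1}  Σφ=8+4+2+1+1=16
n=17: 17·1 1·17  φ→[16+1]=17
q^18  k|18↦φ(k): 1:1 2:1 3:2 6:2 9:6 18:6  a_18=18

10, 11, 12, 13, 14, 15, 16, 17, 18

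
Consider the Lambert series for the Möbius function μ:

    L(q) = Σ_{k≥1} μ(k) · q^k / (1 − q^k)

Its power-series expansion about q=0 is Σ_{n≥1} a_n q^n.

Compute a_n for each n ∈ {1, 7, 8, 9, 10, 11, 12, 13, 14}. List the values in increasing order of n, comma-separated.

1, 0, 0, 0, 0, 0, 0, 0, 0

d|1:{1}  Σμ=1=1
n=7: 1·7 7·1  μ→[1+(-1)]=0
n=8: 8·1 4·2 2·4 1·8  μ→[0+0+(-1)+1]=0
d|9:{1,3,9}  Σμ=1+(-1)+0=0
d|10:{10,5,2,1}  Σμ=1+(-1)+(-1)+1=0
q^11  k|11↦μ(k): 1:1 11:-1  a_11=0
n=12: 12·1 6·2 4·3 3·4 2·6 1·12  μ→[0+1+0+(-1)+(-1)+1]=0
[q^13] μ(13)=-1,μ(1)=1 ⇒ 0
n=14: 1·14 2·7 7·2 14·1  μ→[1+(-1)+(-1)+1]=0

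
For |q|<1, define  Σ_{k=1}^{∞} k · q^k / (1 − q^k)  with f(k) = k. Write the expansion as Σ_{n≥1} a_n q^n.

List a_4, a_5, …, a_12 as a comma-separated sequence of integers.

d|4:{4,2,1}  Σf=4+2+1=7
[q^5] f(5)=5,f(1)=1 ⇒ 6
[q^6] f(1)=1,f(2)=2,f(3)=3,f(6)=6 ⇒ 12
[q^7] f(1)=1,f(7)=7 ⇒ 8
q^8  k|8↦f(k): 8:8 4:4 2:2 1:1  a_8=15
n=9: 9·1 3·3 1·9  f→[9+3+1]=13
[q^10] f(10)=10,f(5)=5,f(2)=2,f(1)=1 ⇒ 18
q^11  k|11↦f(k): 11:11 1:1  a_11=12
q^12  k|12↦f(k): 12:12 6:6 4:4 3:3 2:2 1:1  a_12=28

7, 6, 12, 8, 15, 13, 18, 12, 28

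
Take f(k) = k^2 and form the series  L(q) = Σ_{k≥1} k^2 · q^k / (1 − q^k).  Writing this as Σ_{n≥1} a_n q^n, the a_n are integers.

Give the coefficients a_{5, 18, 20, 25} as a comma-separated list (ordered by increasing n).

26, 455, 546, 651

n=5: 5·1 1·5  f→[25+1]=26
[q^18] f(1)=1,f(2)=4,f(3)=9,f(6)=36,f(9)=81,f(18)=324 ⇒ 455
n=20: 1·20 2·10 4·5 5·4 10·2 20·1  f→[1+4+16+25+100+400]=546
n=25: 1·25 5·5 25·1  f→[1+25+625]=651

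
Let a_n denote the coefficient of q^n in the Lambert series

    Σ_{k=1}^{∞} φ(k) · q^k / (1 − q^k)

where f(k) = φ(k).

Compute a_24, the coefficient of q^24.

[q^24] φ(24)=8,φ(12)=4,φ(8)=4,φ(6)=2,φ(4)=2,φ(3)=2,φ(2)=1,φ(1)=1 ⇒ 24

a_24 = 24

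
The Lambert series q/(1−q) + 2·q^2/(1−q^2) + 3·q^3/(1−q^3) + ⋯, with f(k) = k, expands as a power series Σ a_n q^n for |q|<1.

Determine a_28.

[q^28] f(1)=1,f(2)=2,f(4)=4,f(7)=7,f(14)=14,f(28)=28 ⇒ 56

a_28 = 56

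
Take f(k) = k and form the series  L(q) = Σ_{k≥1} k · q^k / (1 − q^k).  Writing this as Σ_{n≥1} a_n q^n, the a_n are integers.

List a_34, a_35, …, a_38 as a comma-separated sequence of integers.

54, 48, 91, 38, 60

d|34:{1,2,17,34}  Σf=1+2+17+34=54
q^35  k|35↦f(k): 1:1 5:5 7:7 35:35  a_35=48
d|36:{36,18,12,9,6,4,3,2,1}  Σf=36+18+12+9+6+4+3+2+1=91
q^37  k|37↦f(k): 37:37 1:1  a_37=38
[q^38] f(38)=38,f(19)=19,f(2)=2,f(1)=1 ⇒ 60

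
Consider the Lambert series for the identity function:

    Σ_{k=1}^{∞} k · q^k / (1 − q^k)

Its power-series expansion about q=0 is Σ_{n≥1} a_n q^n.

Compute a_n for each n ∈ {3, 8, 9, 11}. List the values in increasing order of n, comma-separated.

q^3  k|3↦f(k): 3:3 1:1  a_3=4
d|8:{8,4,2,1}  Σf=8+4+2+1=15
q^9  k|9↦f(k): 9:9 3:3 1:1  a_9=13
d|11:{1,11}  Σf=1+11=12

4, 15, 13, 12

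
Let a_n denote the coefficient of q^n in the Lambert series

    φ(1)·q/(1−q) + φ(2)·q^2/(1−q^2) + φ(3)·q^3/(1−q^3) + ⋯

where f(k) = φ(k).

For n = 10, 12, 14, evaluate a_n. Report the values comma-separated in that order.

d|10:{1,2,5,10}  Σφ=1+1+4+4=10
q^12  k|12↦φ(k): 12:4 6:2 4:2 3:2 2:1 1:1  a_12=12
q^14  k|14↦φ(k): 1:1 2:1 7:6 14:6  a_14=14

10, 12, 14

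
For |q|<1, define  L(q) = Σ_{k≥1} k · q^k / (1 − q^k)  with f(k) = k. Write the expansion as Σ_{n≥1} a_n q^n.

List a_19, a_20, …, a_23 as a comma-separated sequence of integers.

q^19  k|19↦f(k): 1:1 19:19  a_19=20
[q^20] f(1)=1,f(2)=2,f(4)=4,f(5)=5,f(10)=10,f(20)=20 ⇒ 42
q^21  k|21↦f(k): 1:1 3:3 7:7 21:21  a_21=32
n=22: 22·1 11·2 2·11 1·22  f→[22+11+2+1]=36
n=23: 23·1 1·23  f→[23+1]=24

20, 42, 32, 36, 24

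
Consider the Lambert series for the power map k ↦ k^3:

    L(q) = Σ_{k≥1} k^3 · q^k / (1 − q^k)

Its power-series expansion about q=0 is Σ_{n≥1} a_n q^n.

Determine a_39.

a_39 = 61544

[q^39] f(1)=1,f(3)=27,f(13)=2197,f(39)=59319 ⇒ 61544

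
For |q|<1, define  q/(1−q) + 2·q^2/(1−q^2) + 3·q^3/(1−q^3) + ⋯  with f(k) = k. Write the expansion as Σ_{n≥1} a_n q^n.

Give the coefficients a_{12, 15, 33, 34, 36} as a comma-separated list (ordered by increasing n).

q^12  k|12↦f(k): 12:12 6:6 4:4 3:3 2:2 1:1  a_12=28
q^15  k|15↦f(k): 15:15 5:5 3:3 1:1  a_15=24
d|33:{1,3,11,33}  Σf=1+3+11+33=48
n=34: 1·34 2·17 17·2 34·1  f→[1+2+17+34]=54
d|36:{36,18,12,9,6,4,3,2,1}  Σf=36+18+12+9+6+4+3+2+1=91

28, 24, 48, 54, 91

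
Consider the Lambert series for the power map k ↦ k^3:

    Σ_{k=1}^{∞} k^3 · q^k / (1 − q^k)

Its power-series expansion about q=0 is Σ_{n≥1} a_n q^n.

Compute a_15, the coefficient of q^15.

a_15 = 3528

d|15:{15,5,3,1}  Σf=3375+125+27+1=3528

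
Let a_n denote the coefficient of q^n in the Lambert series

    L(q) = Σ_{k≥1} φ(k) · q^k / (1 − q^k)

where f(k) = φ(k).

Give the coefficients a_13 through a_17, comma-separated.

d|13:{1,13}  Σφ=1+12=13
[q^14] φ(14)=6,φ(7)=6,φ(2)=1,φ(1)=1 ⇒ 14
[q^15] φ(15)=8,φ(5)=4,φ(3)=2,φ(1)=1 ⇒ 15
n=16: 16·1 8·2 4·4 2·8 1·16  φ→[8+4+2+1+1]=16
d|17:{1,17}  Σφ=1+16=17

13, 14, 15, 16, 17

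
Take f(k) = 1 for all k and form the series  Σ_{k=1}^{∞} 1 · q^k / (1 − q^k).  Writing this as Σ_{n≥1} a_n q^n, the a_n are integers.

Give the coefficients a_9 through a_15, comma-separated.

n=9: 9·1 3·3 1·9  f→[1+1+1]=3
d|10:{10,5,2,1}  Σf=1+1+1+1=4
q^11  k|11↦f(k): 11:1 1:1  a_11=2
n=12: 12·1 6·2 4·3 3·4 2·6 1·12  f→[1+1+1+1+1+1]=6
n=13: 1·13 13·1  f→[1+1]=2
n=14: 1·14 2·7 7·2 14·1  f→[1+1+1+1]=4
q^15  k|15↦f(k): 15:1 5:1 3:1 1:1  a_15=4

3, 4, 2, 6, 2, 4, 4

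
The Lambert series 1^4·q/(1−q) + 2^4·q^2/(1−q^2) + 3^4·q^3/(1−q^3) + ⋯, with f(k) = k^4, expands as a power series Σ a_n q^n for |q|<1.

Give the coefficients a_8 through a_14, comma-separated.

q^8  k|8↦f(k): 1:1 2:16 4:256 8:4096  a_8=4369
[q^9] f(1)=1,f(3)=81,f(9)=6561 ⇒ 6643
[q^10] f(1)=1,f(2)=16,f(5)=625,f(10)=10000 ⇒ 10642
q^11  k|11↦f(k): 11:14641 1:1  a_11=14642
q^12  k|12↦f(k): 12:20736 6:1296 4:256 3:81 2:16 1:1  a_12=22386
d|13:{1,13}  Σf=1+28561=28562
d|14:{1,2,7,14}  Σf=1+16+2401+38416=40834

4369, 6643, 10642, 14642, 22386, 28562, 40834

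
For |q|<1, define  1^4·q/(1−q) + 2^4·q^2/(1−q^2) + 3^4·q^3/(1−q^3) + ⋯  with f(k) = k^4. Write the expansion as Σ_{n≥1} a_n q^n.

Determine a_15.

[q^15] f(15)=50625,f(5)=625,f(3)=81,f(1)=1 ⇒ 51332

a_15 = 51332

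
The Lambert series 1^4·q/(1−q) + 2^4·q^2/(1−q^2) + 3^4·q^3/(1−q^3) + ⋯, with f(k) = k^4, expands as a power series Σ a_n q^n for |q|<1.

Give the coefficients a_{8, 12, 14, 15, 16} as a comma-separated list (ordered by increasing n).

n=8: 1·8 2·4 4·2 8·1  f→[1+16+256+4096]=4369
n=12: 1·12 2·6 3·4 4·3 6·2 12·1  f→[1+16+81+256+1296+20736]=22386
[q^14] f(14)=38416,f(7)=2401,f(2)=16,f(1)=1 ⇒ 40834
q^15  k|15↦f(k): 1:1 3:81 5:625 15:50625  a_15=51332
[q^16] f(16)=65536,f(8)=4096,f(4)=256,f(2)=16,f(1)=1 ⇒ 69905

4369, 22386, 40834, 51332, 69905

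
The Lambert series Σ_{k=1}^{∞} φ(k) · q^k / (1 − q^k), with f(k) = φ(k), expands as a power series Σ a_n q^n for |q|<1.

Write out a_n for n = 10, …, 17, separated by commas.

d|10:{10,5,2,1}  Σφ=4+4+1+1=10
n=11: 1·11 11·1  φ→[1+10]=11
q^12  k|12↦φ(k): 1:1 2:1 3:2 4:2 6:2 12:4  a_12=12
n=13: 1·13 13·1  φ→[1+12]=13
n=14: 1·14 2·7 7·2 14·1  φ→[1+1+6+6]=14
[q^15] φ(1)=1,φ(3)=2,φ(5)=4,φ(15)=8 ⇒ 15
[q^16] φ(16)=8,φ(8)=4,φ(4)=2,φ(2)=1,φ(1)=1 ⇒ 16
[q^17] φ(1)=1,φ(17)=16 ⇒ 17

10, 11, 12, 13, 14, 15, 16, 17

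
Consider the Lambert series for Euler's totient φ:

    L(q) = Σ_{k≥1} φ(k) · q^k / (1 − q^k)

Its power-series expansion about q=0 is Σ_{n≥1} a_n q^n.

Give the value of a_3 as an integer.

[q^3] φ(3)=2,φ(1)=1 ⇒ 3

a_3 = 3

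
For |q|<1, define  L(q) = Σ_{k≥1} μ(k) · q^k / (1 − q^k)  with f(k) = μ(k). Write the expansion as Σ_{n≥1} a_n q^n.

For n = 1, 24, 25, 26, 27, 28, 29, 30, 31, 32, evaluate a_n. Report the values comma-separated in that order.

[q^1] μ(1)=1 ⇒ 1
q^24  k|24↦μ(k): 1:1 2:-1 3:-1 4:0 6:1 8:0 12:0 24:0  a_24=0
n=25: 1·25 5·5 25·1  μ→[1+(-1)+0]=0
q^26  k|26↦μ(k): 1:1 2:-1 13:-1 26:1  a_26=0
q^27  k|27↦μ(k): 1:1 3:-1 9:0 27:0  a_27=0
d|28:{28,14,7,4,2,1}  Σμ=0+1+(-1)+0+(-1)+1=0
[q^29] μ(1)=1,μ(29)=-1 ⇒ 0
q^30  k|30↦μ(k): 1:1 2:-1 3:-1 5:-1 6:1 10:1 15:1 30:-1  a_30=0
q^31  k|31↦μ(k): 31:-1 1:1  a_31=0
[q^32] μ(1)=1,μ(2)=-1,μ(4)=0,μ(8)=0,μ(16)=0,μ(32)=0 ⇒ 0

1, 0, 0, 0, 0, 0, 0, 0, 0, 0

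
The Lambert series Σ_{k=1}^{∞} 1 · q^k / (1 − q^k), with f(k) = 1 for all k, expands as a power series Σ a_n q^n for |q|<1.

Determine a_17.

a_17 = 2

[q^17] f(1)=1,f(17)=1 ⇒ 2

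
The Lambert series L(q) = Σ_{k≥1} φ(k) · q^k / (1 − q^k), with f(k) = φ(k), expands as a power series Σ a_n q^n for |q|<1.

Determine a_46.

[q^46] φ(1)=1,φ(2)=1,φ(23)=22,φ(46)=22 ⇒ 46

a_46 = 46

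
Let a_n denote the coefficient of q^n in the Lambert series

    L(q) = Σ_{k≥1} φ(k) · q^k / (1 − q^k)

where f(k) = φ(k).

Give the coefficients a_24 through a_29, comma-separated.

d|24:{1,2,3,4,6,8,12,24}  Σφ=1+1+2+2+2+4+4+8=24
q^25  k|25↦φ(k): 1:1 5:4 25:20  a_25=25
[q^26] φ(1)=1,φ(2)=1,φ(13)=12,φ(26)=12 ⇒ 26
d|27:{1,3,9,27}  Σφ=1+2+6+18=27
[q^28] φ(1)=1,φ(2)=1,φ(4)=2,φ(7)=6,φ(14)=6,φ(28)=12 ⇒ 28
d|29:{29,1}  Σφ=28+1=29

24, 25, 26, 27, 28, 29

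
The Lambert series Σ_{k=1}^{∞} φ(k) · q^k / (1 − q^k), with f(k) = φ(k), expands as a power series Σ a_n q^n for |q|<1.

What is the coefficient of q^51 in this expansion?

q^51  k|51↦φ(k): 51:32 17:16 3:2 1:1  a_51=51

a_51 = 51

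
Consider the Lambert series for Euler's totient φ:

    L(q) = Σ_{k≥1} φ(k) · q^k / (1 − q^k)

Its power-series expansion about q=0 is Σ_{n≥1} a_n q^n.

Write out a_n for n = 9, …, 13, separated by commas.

[q^9] φ(1)=1,φ(3)=2,φ(9)=6 ⇒ 9
n=10: 1·10 2·5 5·2 10·1  φ→[1+1+4+4]=10
q^11  k|11↦φ(k): 1:1 11:10  a_11=11
[q^12] φ(1)=1,φ(2)=1,φ(3)=2,φ(4)=2,φ(6)=2,φ(12)=4 ⇒ 12
d|13:{13,1}  Σφ=12+1=13

9, 10, 11, 12, 13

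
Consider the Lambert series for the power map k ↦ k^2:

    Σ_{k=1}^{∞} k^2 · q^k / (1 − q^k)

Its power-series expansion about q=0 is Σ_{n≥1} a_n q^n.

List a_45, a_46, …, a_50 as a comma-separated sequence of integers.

[q^45] f(45)=2025,f(15)=225,f(9)=81,f(5)=25,f(3)=9,f(1)=1 ⇒ 2366
[q^46] f(46)=2116,f(23)=529,f(2)=4,f(1)=1 ⇒ 2650
d|47:{47,1}  Σf=2209+1=2210
d|48:{48,24,16,12,8,6,4,3,2,1}  Σf=2304+576+256+144+64+36+16+9+4+1=3410
[q^49] f(49)=2401,f(7)=49,f(1)=1 ⇒ 2451
[q^50] f(50)=2500,f(25)=625,f(10)=100,f(5)=25,f(2)=4,f(1)=1 ⇒ 3255

2366, 2650, 2210, 3410, 2451, 3255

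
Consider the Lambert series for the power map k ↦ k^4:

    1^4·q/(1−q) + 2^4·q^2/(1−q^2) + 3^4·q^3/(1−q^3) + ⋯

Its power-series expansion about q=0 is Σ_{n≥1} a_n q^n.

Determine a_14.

q^14  k|14↦f(k): 14:38416 7:2401 2:16 1:1  a_14=40834

a_14 = 40834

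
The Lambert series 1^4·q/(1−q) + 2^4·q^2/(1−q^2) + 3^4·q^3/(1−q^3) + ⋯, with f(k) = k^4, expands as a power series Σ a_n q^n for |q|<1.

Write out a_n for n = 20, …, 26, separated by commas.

170898, 196964, 248914, 279842, 358258, 391251, 485554

n=20: 1·20 2·10 4·5 5·4 10·2 20·1  f→[1+16+256+625+10000+160000]=170898
n=21: 1·21 3·7 7·3 21·1  f→[1+81+2401+194481]=196964
q^22  k|22↦f(k): 22:234256 11:14641 2:16 1:1  a_22=248914
[q^23] f(1)=1,f(23)=279841 ⇒ 279842
n=24: 24·1 12·2 8·3 6·4 4·6 3·8 2·12 1·24  f→[331776+20736+4096+1296+256+81+16+1]=358258
[q^25] f(25)=390625,f(5)=625,f(1)=1 ⇒ 391251
d|26:{26,13,2,1}  Σf=456976+28561+16+1=485554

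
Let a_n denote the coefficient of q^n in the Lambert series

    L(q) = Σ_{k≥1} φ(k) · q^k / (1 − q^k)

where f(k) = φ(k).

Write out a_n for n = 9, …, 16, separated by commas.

n=9: 9·1 3·3 1·9  φ→[6+2+1]=9
[q^10] φ(10)=4,φ(5)=4,φ(2)=1,φ(1)=1 ⇒ 10
d|11:{1,11}  Σφ=1+10=11
n=12: 12·1 6·2 4·3 3·4 2·6 1·12  φ→[4+2+2+2+1+1]=12
[q^13] φ(1)=1,φ(13)=12 ⇒ 13
q^14  k|14↦φ(k): 14:6 7:6 2:1 1:1  a_14=14
q^15  k|15↦φ(k): 15:8 5:4 3:2 1:1  a_15=15
d|16:{16,8,4,2,1}  Σφ=8+4+2+1+1=16

9, 10, 11, 12, 13, 14, 15, 16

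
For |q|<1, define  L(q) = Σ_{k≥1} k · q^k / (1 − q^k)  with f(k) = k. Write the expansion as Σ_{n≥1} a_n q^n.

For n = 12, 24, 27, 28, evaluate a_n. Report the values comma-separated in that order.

[q^12] f(1)=1,f(2)=2,f(3)=3,f(4)=4,f(6)=6,f(12)=12 ⇒ 28
q^24  k|24↦f(k): 24:24 12:12 8:8 6:6 4:4 3:3 2:2 1:1  a_24=60
q^27  k|27↦f(k): 1:1 3:3 9:9 27:27  a_27=40
q^28  k|28↦f(k): 1:1 2:2 4:4 7:7 14:14 28:28  a_28=56

28, 60, 40, 56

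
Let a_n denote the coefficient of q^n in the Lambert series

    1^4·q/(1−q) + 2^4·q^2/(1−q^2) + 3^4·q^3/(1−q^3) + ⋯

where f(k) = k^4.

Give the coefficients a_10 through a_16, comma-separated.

d|10:{1,2,5,10}  Σf=1+16+625+10000=10642
q^11  k|11↦f(k): 11:14641 1:1  a_11=14642
q^12  k|12↦f(k): 1:1 2:16 3:81 4:256 6:1296 12:20736  a_12=22386
d|13:{13,1}  Σf=28561+1=28562
[q^14] f(14)=38416,f(7)=2401,f(2)=16,f(1)=1 ⇒ 40834
q^15  k|15↦f(k): 15:50625 5:625 3:81 1:1  a_15=51332
d|16:{16,8,4,2,1}  Σf=65536+4096+256+16+1=69905

10642, 14642, 22386, 28562, 40834, 51332, 69905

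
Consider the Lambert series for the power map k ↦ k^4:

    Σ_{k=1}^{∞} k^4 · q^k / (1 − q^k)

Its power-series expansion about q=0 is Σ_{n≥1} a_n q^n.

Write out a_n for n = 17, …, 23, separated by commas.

n=17: 17·1 1·17  f→[83521+1]=83522
[q^18] f(18)=104976,f(9)=6561,f(6)=1296,f(3)=81,f(2)=16,f(1)=1 ⇒ 112931
d|19:{19,1}  Σf=130321+1=130322
n=20: 20·1 10·2 5·4 4·5 2·10 1·20  f→[160000+10000+625+256+16+1]=170898
q^21  k|21↦f(k): 1:1 3:81 7:2401 21:194481  a_21=196964
d|22:{22,11,2,1}  Σf=234256+14641+16+1=248914
d|23:{23,1}  Σf=279841+1=279842

83522, 112931, 130322, 170898, 196964, 248914, 279842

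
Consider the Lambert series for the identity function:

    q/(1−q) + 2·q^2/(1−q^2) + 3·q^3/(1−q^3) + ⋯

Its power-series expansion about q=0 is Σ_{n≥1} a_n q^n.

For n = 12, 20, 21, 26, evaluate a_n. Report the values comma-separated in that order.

d|12:{12,6,4,3,2,1}  Σf=12+6+4+3+2+1=28
n=20: 20·1 10·2 5·4 4·5 2·10 1·20  f→[20+10+5+4+2+1]=42
[q^21] f(21)=21,f(7)=7,f(3)=3,f(1)=1 ⇒ 32
n=26: 26·1 13·2 2·13 1·26  f→[26+13+2+1]=42

28, 42, 32, 42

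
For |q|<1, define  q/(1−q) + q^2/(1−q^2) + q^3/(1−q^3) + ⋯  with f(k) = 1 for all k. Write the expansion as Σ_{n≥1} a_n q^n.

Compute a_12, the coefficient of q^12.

[q^12] f(1)=1,f(2)=1,f(3)=1,f(4)=1,f(6)=1,f(12)=1 ⇒ 6

a_12 = 6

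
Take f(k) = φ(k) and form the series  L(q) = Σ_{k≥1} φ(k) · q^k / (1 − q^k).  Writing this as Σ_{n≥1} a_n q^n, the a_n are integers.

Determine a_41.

d|41:{1,41}  Σφ=1+40=41

a_41 = 41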